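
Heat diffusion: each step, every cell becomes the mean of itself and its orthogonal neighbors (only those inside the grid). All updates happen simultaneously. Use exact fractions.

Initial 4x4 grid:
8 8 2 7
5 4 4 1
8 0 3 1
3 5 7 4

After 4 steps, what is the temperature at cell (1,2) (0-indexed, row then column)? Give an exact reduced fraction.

Step 1: cell (1,2) = 14/5
Step 2: cell (1,2) = 37/10
Step 3: cell (1,2) = 22487/6000
Step 4: cell (1,2) = 28301/7200
Full grid after step 4:
  1931/360 355379/72000 912833/216000 49459/12960
  362609/72000 13757/3000 28301/7200 190667/54000
  40283/8640 758963/180000 55901/15000 1381/400
  287177/64800 5651/1350 2263/600 19189/5400

Answer: 28301/7200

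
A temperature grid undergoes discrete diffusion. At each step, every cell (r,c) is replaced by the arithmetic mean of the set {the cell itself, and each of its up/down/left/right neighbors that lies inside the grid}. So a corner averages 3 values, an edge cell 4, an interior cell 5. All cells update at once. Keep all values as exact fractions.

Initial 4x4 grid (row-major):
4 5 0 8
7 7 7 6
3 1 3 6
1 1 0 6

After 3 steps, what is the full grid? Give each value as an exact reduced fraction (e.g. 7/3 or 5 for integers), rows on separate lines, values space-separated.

After step 1:
  16/3 4 5 14/3
  21/4 27/5 23/5 27/4
  3 3 17/5 21/4
  5/3 3/4 5/2 4
After step 2:
  175/36 74/15 137/30 197/36
  1139/240 89/20 503/100 319/60
  155/48 311/100 15/4 97/20
  65/36 95/48 213/80 47/12
After step 3:
  10469/2160 1693/360 9001/1800 691/135
  6223/1440 26723/6000 3467/750 9301/1800
  23203/7200 9911/3000 7761/2000 107/24
  505/216 17203/7200 1477/480 2743/720

Answer: 10469/2160 1693/360 9001/1800 691/135
6223/1440 26723/6000 3467/750 9301/1800
23203/7200 9911/3000 7761/2000 107/24
505/216 17203/7200 1477/480 2743/720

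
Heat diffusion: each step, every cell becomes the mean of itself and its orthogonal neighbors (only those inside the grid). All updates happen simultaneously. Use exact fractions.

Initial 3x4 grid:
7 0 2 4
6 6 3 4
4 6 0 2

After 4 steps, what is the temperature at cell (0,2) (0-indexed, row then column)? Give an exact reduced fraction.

Step 1: cell (0,2) = 9/4
Step 2: cell (0,2) = 37/12
Step 3: cell (0,2) = 2869/900
Step 4: cell (0,2) = 178991/54000
Full grid after step 4:
  558169/129600 207971/54000 178991/54000 391459/129600
  3820801/864000 1424069/360000 1186219/360000 2578271/864000
  578119/129600 857009/216000 239363/72000 128503/43200

Answer: 178991/54000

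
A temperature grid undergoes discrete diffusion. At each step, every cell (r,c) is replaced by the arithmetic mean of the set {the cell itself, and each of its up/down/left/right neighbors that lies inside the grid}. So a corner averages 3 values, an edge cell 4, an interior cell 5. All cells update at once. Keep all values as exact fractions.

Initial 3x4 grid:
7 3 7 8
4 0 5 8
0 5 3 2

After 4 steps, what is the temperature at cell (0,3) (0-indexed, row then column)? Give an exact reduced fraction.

Answer: 142021/25920

Derivation:
Step 1: cell (0,3) = 23/3
Step 2: cell (0,3) = 115/18
Step 3: cell (0,3) = 12631/2160
Step 4: cell (0,3) = 142021/25920
Full grid after step 4:
  20093/5184 46949/10800 2165/432 142021/25920
  610049/172800 276973/72000 110251/24000 19541/3840
  5489/1728 50407/14400 7069/1728 120311/25920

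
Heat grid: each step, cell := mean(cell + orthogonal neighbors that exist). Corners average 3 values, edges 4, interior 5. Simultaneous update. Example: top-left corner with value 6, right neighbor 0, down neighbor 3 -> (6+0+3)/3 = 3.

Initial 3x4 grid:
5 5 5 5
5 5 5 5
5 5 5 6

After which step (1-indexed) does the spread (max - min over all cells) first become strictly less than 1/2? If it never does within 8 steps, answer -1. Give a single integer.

Answer: 1

Derivation:
Step 1: max=16/3, min=5, spread=1/3
  -> spread < 1/2 first at step 1
Step 2: max=95/18, min=5, spread=5/18
Step 3: max=1121/216, min=5, spread=41/216
Step 4: max=133817/25920, min=5, spread=4217/25920
Step 5: max=7985149/1555200, min=36079/7200, spread=38417/311040
Step 6: max=477760211/93312000, min=722597/144000, spread=1903471/18662400
Step 7: max=28594589089/5598720000, min=21715759/4320000, spread=18038617/223948800
Step 8: max=1712884182851/335923200000, min=1956926759/388800000, spread=883978523/13436928000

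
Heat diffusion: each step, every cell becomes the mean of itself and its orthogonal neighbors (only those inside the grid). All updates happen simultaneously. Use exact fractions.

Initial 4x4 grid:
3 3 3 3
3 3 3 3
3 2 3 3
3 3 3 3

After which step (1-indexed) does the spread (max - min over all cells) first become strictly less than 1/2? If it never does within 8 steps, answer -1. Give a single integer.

Step 1: max=3, min=11/4, spread=1/4
  -> spread < 1/2 first at step 1
Step 2: max=3, min=139/50, spread=11/50
Step 3: max=3, min=6833/2400, spread=367/2400
Step 4: max=1787/600, min=30829/10800, spread=1337/10800
Step 5: max=53531/18000, min=930331/324000, spread=33227/324000
Step 6: max=319951/108000, min=27945673/9720000, spread=849917/9720000
Step 7: max=4791467/1620000, min=841085653/291600000, spread=21378407/291600000
Step 8: max=1434311657/486000000, min=25277537629/8748000000, spread=540072197/8748000000

Answer: 1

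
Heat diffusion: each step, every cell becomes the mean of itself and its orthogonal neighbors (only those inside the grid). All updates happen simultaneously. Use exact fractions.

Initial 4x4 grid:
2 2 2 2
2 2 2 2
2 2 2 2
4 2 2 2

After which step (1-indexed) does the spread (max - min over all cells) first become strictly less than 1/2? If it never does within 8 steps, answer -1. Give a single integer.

Answer: 3

Derivation:
Step 1: max=8/3, min=2, spread=2/3
Step 2: max=23/9, min=2, spread=5/9
Step 3: max=257/108, min=2, spread=41/108
  -> spread < 1/2 first at step 3
Step 4: max=7523/3240, min=2, spread=1043/3240
Step 5: max=219953/97200, min=2, spread=25553/97200
Step 6: max=6503459/2916000, min=18079/9000, spread=645863/2916000
Step 7: max=192601691/87480000, min=120971/60000, spread=16225973/87480000
Step 8: max=5726277983/2624400000, min=54701/27000, spread=409340783/2624400000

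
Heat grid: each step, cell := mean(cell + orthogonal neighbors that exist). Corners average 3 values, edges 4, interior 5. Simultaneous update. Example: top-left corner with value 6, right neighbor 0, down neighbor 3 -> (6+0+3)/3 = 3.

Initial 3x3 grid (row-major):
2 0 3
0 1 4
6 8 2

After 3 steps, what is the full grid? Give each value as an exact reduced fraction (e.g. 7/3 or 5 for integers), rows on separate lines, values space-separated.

After step 1:
  2/3 3/2 7/3
  9/4 13/5 5/2
  14/3 17/4 14/3
After step 2:
  53/36 71/40 19/9
  611/240 131/50 121/40
  67/18 971/240 137/36
After step 3:
  4171/2160 4787/2400 311/135
  37297/14400 8407/3000 6937/2400
  3713/1080 51097/14400 7831/2160

Answer: 4171/2160 4787/2400 311/135
37297/14400 8407/3000 6937/2400
3713/1080 51097/14400 7831/2160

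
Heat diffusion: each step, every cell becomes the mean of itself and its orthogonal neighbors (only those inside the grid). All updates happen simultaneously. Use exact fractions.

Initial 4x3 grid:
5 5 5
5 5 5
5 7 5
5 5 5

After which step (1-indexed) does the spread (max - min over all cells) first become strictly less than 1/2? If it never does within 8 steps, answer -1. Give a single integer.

Answer: 2

Derivation:
Step 1: max=11/2, min=5, spread=1/2
Step 2: max=273/50, min=5, spread=23/50
  -> spread < 1/2 first at step 2
Step 3: max=12811/2400, min=1013/200, spread=131/480
Step 4: max=114551/21600, min=18391/3600, spread=841/4320
Step 5: max=45742051/8640000, min=3693373/720000, spread=56863/345600
Step 6: max=410334341/77760000, min=33389543/6480000, spread=386393/3110400
Step 7: max=163913723131/31104000000, min=13380358813/2592000000, spread=26795339/248832000
Step 8: max=9815015714129/1866240000000, min=804686149667/155520000000, spread=254051069/2985984000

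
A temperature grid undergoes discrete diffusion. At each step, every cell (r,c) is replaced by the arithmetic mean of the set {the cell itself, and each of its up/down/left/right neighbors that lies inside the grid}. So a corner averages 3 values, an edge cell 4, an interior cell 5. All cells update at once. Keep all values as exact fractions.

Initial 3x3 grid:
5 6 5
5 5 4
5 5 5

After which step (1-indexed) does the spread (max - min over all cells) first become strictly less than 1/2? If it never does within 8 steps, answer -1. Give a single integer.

Step 1: max=16/3, min=14/3, spread=2/3
Step 2: max=187/36, min=173/36, spread=7/18
  -> spread < 1/2 first at step 2
Step 3: max=2221/432, min=2099/432, spread=61/216
Step 4: max=26431/5184, min=25409/5184, spread=511/2592
Step 5: max=315349/62208, min=306731/62208, spread=4309/31104
Step 6: max=3768775/746496, min=3696185/746496, spread=36295/373248
Step 7: max=45095533/8957952, min=44483987/8957952, spread=305773/4478976
Step 8: max=540053071/107495424, min=534901169/107495424, spread=2575951/53747712

Answer: 2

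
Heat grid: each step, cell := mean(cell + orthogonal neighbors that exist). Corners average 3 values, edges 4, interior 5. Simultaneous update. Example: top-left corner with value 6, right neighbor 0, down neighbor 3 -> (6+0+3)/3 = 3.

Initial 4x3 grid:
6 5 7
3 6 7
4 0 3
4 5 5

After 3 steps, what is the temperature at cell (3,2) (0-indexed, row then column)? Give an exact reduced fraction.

Answer: 2189/540

Derivation:
Step 1: cell (3,2) = 13/3
Step 2: cell (3,2) = 139/36
Step 3: cell (3,2) = 2189/540
Full grid after step 3:
  5231/1080 3199/600 5881/1080
  8077/1800 1141/250 18229/3600
  6767/1800 12347/3000 15109/3600
  2039/540 26803/7200 2189/540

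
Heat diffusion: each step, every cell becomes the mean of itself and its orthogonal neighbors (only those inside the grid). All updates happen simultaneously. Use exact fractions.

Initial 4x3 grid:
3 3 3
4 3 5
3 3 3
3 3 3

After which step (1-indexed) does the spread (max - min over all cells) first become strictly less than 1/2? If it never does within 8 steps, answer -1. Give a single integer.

Step 1: max=11/3, min=3, spread=2/3
Step 2: max=107/30, min=3, spread=17/30
Step 3: max=466/135, min=221/72, spread=413/1080
  -> spread < 1/2 first at step 3
Step 4: max=13681/4050, min=9391/3000, spread=20063/81000
Step 5: max=3278471/972000, min=1019647/324000, spread=21953/97200
Step 6: max=97488677/29160000, min=7720771/2430000, spread=193577/1166400
Step 7: max=5828873443/1749600000, min=930146953/291600000, spread=9919669/69984000
Step 8: max=348130244387/104976000000, min=7009935469/2187000000, spread=18645347/167961600

Answer: 3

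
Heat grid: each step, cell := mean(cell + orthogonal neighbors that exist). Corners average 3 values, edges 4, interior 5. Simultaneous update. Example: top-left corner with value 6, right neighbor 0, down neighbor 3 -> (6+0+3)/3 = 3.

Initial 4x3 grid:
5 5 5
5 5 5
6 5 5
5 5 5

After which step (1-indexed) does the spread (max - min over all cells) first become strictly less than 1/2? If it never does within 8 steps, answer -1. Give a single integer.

Answer: 1

Derivation:
Step 1: max=16/3, min=5, spread=1/3
  -> spread < 1/2 first at step 1
Step 2: max=631/120, min=5, spread=31/120
Step 3: max=5611/1080, min=5, spread=211/1080
Step 4: max=556897/108000, min=9047/1800, spread=14077/108000
Step 5: max=5000407/972000, min=543683/108000, spread=5363/48600
Step 6: max=149540809/29160000, min=302869/60000, spread=93859/1166400
Step 7: max=8958274481/1749600000, min=491336467/97200000, spread=4568723/69984000
Step 8: max=536660435629/104976000000, min=14761618889/2916000000, spread=8387449/167961600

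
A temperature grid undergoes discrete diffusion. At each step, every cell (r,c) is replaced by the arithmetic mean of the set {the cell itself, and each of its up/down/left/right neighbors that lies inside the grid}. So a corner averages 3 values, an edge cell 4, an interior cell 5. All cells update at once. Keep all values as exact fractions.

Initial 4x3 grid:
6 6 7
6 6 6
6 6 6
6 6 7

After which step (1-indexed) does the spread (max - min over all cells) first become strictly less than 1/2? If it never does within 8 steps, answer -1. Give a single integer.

Step 1: max=19/3, min=6, spread=1/3
  -> spread < 1/2 first at step 1
Step 2: max=113/18, min=6, spread=5/18
Step 3: max=2683/432, min=1451/240, spread=89/540
Step 4: max=160367/25920, min=21851/3600, spread=15199/129600
Step 5: max=9592513/1555200, min=73063/12000, spread=617741/7776000
Step 6: max=239401393/38880000, min=79067131/12960000, spread=55/972
Step 7: max=14347043387/2332800000, min=4750793629/777600000, spread=7573/186624
Step 8: max=860060778133/139968000000, min=95109739237/15552000000, spread=32585/1119744

Answer: 1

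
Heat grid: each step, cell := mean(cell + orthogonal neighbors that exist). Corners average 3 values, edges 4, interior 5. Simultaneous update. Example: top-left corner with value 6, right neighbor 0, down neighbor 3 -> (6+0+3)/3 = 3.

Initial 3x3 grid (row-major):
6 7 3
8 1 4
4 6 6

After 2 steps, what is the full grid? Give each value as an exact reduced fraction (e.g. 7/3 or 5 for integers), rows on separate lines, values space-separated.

Answer: 16/3 1267/240 149/36
459/80 439/100 187/40
5 1247/240 157/36

Derivation:
After step 1:
  7 17/4 14/3
  19/4 26/5 7/2
  6 17/4 16/3
After step 2:
  16/3 1267/240 149/36
  459/80 439/100 187/40
  5 1247/240 157/36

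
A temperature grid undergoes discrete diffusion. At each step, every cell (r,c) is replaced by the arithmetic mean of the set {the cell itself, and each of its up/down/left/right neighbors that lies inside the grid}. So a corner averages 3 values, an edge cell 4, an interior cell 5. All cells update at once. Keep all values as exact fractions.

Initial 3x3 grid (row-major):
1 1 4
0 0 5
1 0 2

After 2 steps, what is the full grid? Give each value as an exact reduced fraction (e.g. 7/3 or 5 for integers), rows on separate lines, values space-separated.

After step 1:
  2/3 3/2 10/3
  1/2 6/5 11/4
  1/3 3/4 7/3
After step 2:
  8/9 67/40 91/36
  27/40 67/50 577/240
  19/36 277/240 35/18

Answer: 8/9 67/40 91/36
27/40 67/50 577/240
19/36 277/240 35/18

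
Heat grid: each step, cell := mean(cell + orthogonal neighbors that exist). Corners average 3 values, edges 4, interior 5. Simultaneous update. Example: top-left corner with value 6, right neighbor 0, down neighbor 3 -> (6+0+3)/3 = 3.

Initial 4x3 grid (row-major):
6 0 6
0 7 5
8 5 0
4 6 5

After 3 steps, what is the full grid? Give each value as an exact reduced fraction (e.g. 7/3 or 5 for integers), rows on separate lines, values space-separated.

Answer: 2683/720 58967/14400 1043/270
219/50 11969/3000 30661/7200
5491/1200 28033/6000 29821/7200
203/40 8329/1800 9637/2160

Derivation:
After step 1:
  2 19/4 11/3
  21/4 17/5 9/2
  17/4 26/5 15/4
  6 5 11/3
After step 2:
  4 829/240 155/36
  149/40 231/50 919/240
  207/40 108/25 1027/240
  61/12 149/30 149/36
After step 3:
  2683/720 58967/14400 1043/270
  219/50 11969/3000 30661/7200
  5491/1200 28033/6000 29821/7200
  203/40 8329/1800 9637/2160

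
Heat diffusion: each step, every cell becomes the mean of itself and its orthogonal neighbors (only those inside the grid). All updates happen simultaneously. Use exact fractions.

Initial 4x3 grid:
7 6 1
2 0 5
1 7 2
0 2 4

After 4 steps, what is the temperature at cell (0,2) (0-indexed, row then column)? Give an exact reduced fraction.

Step 1: cell (0,2) = 4
Step 2: cell (0,2) = 19/6
Step 3: cell (0,2) = 131/36
Step 4: cell (0,2) = 73723/21600
Full grid after step 4:
  73873/21600 516757/144000 73723/21600
  29447/9000 63341/20000 122413/36000
  48439/18000 1092113/360000 326009/108000
  113281/43200 2305927/864000 391943/129600

Answer: 73723/21600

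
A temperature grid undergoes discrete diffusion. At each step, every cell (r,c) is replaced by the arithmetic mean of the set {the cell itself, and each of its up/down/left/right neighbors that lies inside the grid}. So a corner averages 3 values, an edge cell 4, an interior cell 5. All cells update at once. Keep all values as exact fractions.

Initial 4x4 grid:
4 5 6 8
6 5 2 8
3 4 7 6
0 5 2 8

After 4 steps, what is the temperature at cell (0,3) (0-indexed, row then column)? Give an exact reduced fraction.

Step 1: cell (0,3) = 22/3
Step 2: cell (0,3) = 223/36
Step 3: cell (0,3) = 6673/1080
Step 4: cell (0,3) = 189631/32400
Full grid after step 4:
  6401/1350 357883/72000 1205801/216000 189631/32400
  104671/24000 72281/15000 476179/90000 1271561/216000
  868903/216000 192709/45000 463687/90000 1194617/216000
  29813/8100 900913/216000 1029257/216000 175963/32400

Answer: 189631/32400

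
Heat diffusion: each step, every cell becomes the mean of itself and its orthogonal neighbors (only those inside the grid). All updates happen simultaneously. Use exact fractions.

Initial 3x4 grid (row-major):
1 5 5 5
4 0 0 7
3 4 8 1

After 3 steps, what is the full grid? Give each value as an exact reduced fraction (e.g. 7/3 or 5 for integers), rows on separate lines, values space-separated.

Answer: 3133/1080 5789/1800 3317/900 1847/432
1763/600 3143/1000 7631/2000 19319/4800
421/135 12203/3600 13243/3600 1813/432

Derivation:
After step 1:
  10/3 11/4 15/4 17/3
  2 13/5 4 13/4
  11/3 15/4 13/4 16/3
After step 2:
  97/36 373/120 97/24 38/9
  29/10 151/50 337/100 73/16
  113/36 199/60 49/12 71/18
After step 3:
  3133/1080 5789/1800 3317/900 1847/432
  1763/600 3143/1000 7631/2000 19319/4800
  421/135 12203/3600 13243/3600 1813/432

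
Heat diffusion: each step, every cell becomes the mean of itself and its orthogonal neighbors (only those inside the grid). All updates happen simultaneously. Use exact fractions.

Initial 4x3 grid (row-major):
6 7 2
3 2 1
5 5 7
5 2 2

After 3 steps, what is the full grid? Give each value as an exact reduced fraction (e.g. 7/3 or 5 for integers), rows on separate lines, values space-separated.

Answer: 9371/2160 57581/14400 997/270
949/225 11777/3000 25943/7200
4933/1200 23269/6000 26323/7200
721/180 27703/7200 8017/2160

Derivation:
After step 1:
  16/3 17/4 10/3
  4 18/5 3
  9/2 21/5 15/4
  4 7/2 11/3
After step 2:
  163/36 991/240 127/36
  523/120 381/100 821/240
  167/40 391/100 877/240
  4 461/120 131/36
After step 3:
  9371/2160 57581/14400 997/270
  949/225 11777/3000 25943/7200
  4933/1200 23269/6000 26323/7200
  721/180 27703/7200 8017/2160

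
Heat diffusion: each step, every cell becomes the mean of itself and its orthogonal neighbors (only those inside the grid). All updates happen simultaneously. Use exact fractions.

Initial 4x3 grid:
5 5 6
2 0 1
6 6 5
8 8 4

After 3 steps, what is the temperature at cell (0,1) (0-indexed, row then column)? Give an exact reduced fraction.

Step 1: cell (0,1) = 4
Step 2: cell (0,1) = 37/10
Step 3: cell (0,1) = 2209/600
Full grid after step 3:
  907/240 2209/600 649/180
  9911/2400 7763/2000 4543/1200
  36653/7200 9673/2000 8107/1800
  2569/432 13631/2400 1147/216

Answer: 2209/600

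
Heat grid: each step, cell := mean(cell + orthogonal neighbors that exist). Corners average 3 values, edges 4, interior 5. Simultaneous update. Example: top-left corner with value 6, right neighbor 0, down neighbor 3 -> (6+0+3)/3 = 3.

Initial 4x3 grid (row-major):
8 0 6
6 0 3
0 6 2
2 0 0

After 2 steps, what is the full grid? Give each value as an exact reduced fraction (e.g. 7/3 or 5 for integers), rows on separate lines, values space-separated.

After step 1:
  14/3 7/2 3
  7/2 3 11/4
  7/2 8/5 11/4
  2/3 2 2/3
After step 2:
  35/9 85/24 37/12
  11/3 287/100 23/8
  139/60 257/100 233/120
  37/18 37/30 65/36

Answer: 35/9 85/24 37/12
11/3 287/100 23/8
139/60 257/100 233/120
37/18 37/30 65/36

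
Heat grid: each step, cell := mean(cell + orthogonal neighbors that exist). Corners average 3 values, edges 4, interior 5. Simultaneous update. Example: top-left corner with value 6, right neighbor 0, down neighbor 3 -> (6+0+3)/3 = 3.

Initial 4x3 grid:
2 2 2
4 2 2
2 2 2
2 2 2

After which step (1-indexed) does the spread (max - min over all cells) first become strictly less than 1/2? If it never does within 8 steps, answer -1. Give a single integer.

Answer: 3

Derivation:
Step 1: max=8/3, min=2, spread=2/3
Step 2: max=151/60, min=2, spread=31/60
Step 3: max=1291/540, min=2, spread=211/540
  -> spread < 1/2 first at step 3
Step 4: max=124897/54000, min=1847/900, spread=14077/54000
Step 5: max=1112407/486000, min=111683/54000, spread=5363/24300
Step 6: max=32900809/14580000, min=62869/30000, spread=93859/583200
Step 7: max=1959874481/874800000, min=102536467/48600000, spread=4568723/34992000
Step 8: max=116756435629/52488000000, min=3097618889/1458000000, spread=8387449/83980800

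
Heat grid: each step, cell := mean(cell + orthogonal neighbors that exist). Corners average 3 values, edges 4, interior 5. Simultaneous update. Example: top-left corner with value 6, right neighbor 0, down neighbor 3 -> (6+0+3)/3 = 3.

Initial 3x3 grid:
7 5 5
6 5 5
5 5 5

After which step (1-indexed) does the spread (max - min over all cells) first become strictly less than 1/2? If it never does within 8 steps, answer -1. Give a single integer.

Answer: 4

Derivation:
Step 1: max=6, min=5, spread=1
Step 2: max=23/4, min=5, spread=3/4
Step 3: max=4019/720, min=911/180, spread=25/48
Step 4: max=237353/43200, min=27691/5400, spread=211/576
  -> spread < 1/2 first at step 4
Step 5: max=4694297/864000, min=41409/8000, spread=1777/6912
Step 6: max=838918177/155520000, min=12669493/2430000, spread=14971/82944
Step 7: max=50075870419/9331200000, min=12223371511/2332800000, spread=126121/995328
Step 8: max=997999302131/186624000000, min=122674719407/23328000000, spread=1062499/11943936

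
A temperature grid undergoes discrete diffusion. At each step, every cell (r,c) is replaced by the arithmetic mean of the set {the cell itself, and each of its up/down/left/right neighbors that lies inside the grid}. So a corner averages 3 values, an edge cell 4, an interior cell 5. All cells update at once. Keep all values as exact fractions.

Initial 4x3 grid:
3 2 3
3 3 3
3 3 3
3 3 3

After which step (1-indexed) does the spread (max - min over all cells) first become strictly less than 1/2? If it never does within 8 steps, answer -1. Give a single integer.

Step 1: max=3, min=8/3, spread=1/3
  -> spread < 1/2 first at step 1
Step 2: max=3, min=653/240, spread=67/240
Step 3: max=3, min=6043/2160, spread=437/2160
Step 4: max=2991/1000, min=2434469/864000, spread=29951/172800
Step 5: max=10046/3375, min=22112179/7776000, spread=206761/1555200
Step 6: max=16034329/5400000, min=8875004429/3110400000, spread=14430763/124416000
Step 7: max=1278347273/432000000, min=534764258311/186624000000, spread=139854109/1492992000
Step 8: max=114788771023/38880000000, min=32169848109749/11197440000000, spread=7114543559/89579520000

Answer: 1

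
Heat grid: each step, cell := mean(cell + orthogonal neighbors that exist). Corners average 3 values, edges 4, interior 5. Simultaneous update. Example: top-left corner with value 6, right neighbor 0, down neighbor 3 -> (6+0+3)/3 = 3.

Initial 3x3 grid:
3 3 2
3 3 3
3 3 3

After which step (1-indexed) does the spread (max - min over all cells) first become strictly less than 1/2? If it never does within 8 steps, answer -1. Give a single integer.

Answer: 1

Derivation:
Step 1: max=3, min=8/3, spread=1/3
  -> spread < 1/2 first at step 1
Step 2: max=3, min=49/18, spread=5/18
Step 3: max=3, min=607/216, spread=41/216
Step 4: max=1069/360, min=36749/12960, spread=347/2592
Step 5: max=10643/3600, min=2225863/777600, spread=2921/31104
Step 6: max=1270517/432000, min=134139461/46656000, spread=24611/373248
Step 7: max=28503259/9720000, min=8079357967/2799360000, spread=207329/4478976
Step 8: max=1516398401/518400000, min=485854847549/167961600000, spread=1746635/53747712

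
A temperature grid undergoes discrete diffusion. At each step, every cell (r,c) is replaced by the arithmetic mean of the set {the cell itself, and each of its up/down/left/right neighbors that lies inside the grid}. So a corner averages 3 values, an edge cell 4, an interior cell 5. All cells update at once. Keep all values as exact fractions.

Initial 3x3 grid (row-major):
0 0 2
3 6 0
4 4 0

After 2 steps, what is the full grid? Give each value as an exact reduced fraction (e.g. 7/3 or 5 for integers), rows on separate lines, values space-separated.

After step 1:
  1 2 2/3
  13/4 13/5 2
  11/3 7/2 4/3
After step 2:
  25/12 47/30 14/9
  631/240 267/100 33/20
  125/36 111/40 41/18

Answer: 25/12 47/30 14/9
631/240 267/100 33/20
125/36 111/40 41/18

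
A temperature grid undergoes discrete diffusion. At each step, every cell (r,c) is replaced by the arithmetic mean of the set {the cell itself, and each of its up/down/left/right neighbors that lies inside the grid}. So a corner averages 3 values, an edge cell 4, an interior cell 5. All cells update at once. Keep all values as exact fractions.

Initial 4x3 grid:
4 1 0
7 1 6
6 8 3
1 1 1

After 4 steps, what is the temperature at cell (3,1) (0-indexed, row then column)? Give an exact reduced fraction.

Step 1: cell (3,1) = 11/4
Step 2: cell (3,1) = 653/240
Step 3: cell (3,1) = 48823/14400
Step 4: cell (3,1) = 2879717/864000
Full grid after step 4:
  25321/7200 1441981/432000 192389/64800
  34867/9000 617729/180000 44363/13500
  202957/54000 1316383/360000 174457/54000
  476993/129600 2879717/864000 422393/129600

Answer: 2879717/864000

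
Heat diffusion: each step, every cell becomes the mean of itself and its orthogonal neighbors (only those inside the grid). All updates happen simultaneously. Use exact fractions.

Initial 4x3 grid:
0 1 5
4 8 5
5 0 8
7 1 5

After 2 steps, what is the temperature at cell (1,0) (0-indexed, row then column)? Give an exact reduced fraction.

Step 1: cell (1,0) = 17/4
Step 2: cell (1,0) = 811/240
Full grid after step 2:
  113/36 373/120 41/9
  811/240 89/20 137/30
  1019/240 79/20 301/60
  139/36 333/80 149/36

Answer: 811/240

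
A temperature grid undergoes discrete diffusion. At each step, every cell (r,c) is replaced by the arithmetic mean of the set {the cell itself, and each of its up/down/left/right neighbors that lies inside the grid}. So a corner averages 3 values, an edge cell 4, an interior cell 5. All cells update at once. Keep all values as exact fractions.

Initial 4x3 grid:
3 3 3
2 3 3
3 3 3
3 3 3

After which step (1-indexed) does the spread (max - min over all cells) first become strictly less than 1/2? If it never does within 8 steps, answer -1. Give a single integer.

Answer: 1

Derivation:
Step 1: max=3, min=8/3, spread=1/3
  -> spread < 1/2 first at step 1
Step 2: max=3, min=329/120, spread=31/120
Step 3: max=3, min=3029/1080, spread=211/1080
Step 4: max=5353/1800, min=307103/108000, spread=14077/108000
Step 5: max=320317/108000, min=2775593/972000, spread=5363/48600
Step 6: max=177131/60000, min=83739191/29160000, spread=93859/1166400
Step 7: max=286263533/97200000, min=5038525519/1749600000, spread=4568723/69984000
Step 8: max=8566381111/2916000000, min=303147564371/104976000000, spread=8387449/167961600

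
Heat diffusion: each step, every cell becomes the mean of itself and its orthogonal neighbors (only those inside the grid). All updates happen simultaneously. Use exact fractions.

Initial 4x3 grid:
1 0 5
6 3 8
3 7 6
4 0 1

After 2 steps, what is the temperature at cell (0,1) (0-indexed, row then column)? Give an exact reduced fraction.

Step 1: cell (0,1) = 9/4
Step 2: cell (0,1) = 823/240
Full grid after step 2:
  47/18 823/240 145/36
  923/240 98/25 151/30
  863/240 221/50 257/60
  31/9 43/15 65/18

Answer: 823/240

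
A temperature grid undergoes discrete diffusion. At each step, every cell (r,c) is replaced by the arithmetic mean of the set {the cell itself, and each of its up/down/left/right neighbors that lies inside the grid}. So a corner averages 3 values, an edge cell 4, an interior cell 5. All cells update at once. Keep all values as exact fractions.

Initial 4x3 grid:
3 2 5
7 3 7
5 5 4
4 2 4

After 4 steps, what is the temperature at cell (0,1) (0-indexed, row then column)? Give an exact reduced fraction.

Answer: 3726643/864000

Derivation:
Step 1: cell (0,1) = 13/4
Step 2: cell (0,1) = 1003/240
Step 3: cell (0,1) = 59537/14400
Step 4: cell (0,1) = 3726643/864000
Full grid after step 4:
  60713/14400 3726643/864000 557417/129600
  104443/24000 1542497/360000 952237/216000
  913987/216000 517649/120000 912737/216000
  543347/129600 391177/96000 538147/129600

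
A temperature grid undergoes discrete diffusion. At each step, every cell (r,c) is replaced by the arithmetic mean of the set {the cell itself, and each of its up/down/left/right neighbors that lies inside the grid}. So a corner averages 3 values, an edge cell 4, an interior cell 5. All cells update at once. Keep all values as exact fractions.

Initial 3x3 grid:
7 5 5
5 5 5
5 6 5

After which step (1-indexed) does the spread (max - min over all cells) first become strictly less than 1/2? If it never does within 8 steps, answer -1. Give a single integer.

Step 1: max=17/3, min=5, spread=2/3
Step 2: max=50/9, min=77/15, spread=19/45
  -> spread < 1/2 first at step 2
Step 3: max=1469/270, min=9353/1800, spread=1321/5400
Step 4: max=174821/32400, min=677359/129600, spread=877/5184
Step 5: max=1303439/243000, min=40788173/7776000, spread=7375/62208
Step 6: max=623517539/116640000, min=2455227031/466560000, spread=62149/746496
Step 7: max=18659008829/3499200000, min=147635998757/27993600000, spread=523543/8957952
Step 8: max=2235436121201/419904000000, min=8872829031679/1679616000000, spread=4410589/107495424

Answer: 2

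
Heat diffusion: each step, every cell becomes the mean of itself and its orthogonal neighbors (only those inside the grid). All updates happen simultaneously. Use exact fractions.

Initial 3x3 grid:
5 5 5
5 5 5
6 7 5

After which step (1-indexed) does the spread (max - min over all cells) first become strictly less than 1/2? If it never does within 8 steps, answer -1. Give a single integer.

Answer: 3

Derivation:
Step 1: max=6, min=5, spread=1
Step 2: max=1369/240, min=5, spread=169/240
Step 3: max=1007/180, min=6139/1200, spread=1723/3600
  -> spread < 1/2 first at step 3
Step 4: max=19783/3600, min=27887/5400, spread=143/432
Step 5: max=3534103/648000, min=62657/12000, spread=1205/5184
Step 6: max=210487741/38880000, min=102071683/19440000, spread=10151/62208
Step 7: max=1397458903/259200000, min=6154944751/1166400000, spread=85517/746496
Step 8: max=752084072069/139968000000, min=123471222949/23328000000, spread=720431/8957952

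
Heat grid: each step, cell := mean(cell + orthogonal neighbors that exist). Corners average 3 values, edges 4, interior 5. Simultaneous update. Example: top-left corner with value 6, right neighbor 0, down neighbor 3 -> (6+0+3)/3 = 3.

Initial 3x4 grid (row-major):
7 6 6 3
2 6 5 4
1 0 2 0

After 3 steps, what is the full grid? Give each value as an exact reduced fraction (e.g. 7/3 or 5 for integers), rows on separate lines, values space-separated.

Answer: 3251/720 11593/2400 32039/7200 9101/2160
1513/400 7389/2000 22787/6000 12127/3600
121/45 1717/600 1073/400 503/180

Derivation:
After step 1:
  5 25/4 5 13/3
  4 19/5 23/5 3
  1 9/4 7/4 2
After step 2:
  61/12 401/80 1211/240 37/9
  69/20 209/50 363/100 209/60
  29/12 11/5 53/20 9/4
After step 3:
  3251/720 11593/2400 32039/7200 9101/2160
  1513/400 7389/2000 22787/6000 12127/3600
  121/45 1717/600 1073/400 503/180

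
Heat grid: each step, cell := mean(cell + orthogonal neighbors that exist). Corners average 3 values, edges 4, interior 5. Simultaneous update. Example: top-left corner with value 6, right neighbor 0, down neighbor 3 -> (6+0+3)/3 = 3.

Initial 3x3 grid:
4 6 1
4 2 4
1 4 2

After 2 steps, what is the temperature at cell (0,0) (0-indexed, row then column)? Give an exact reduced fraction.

Step 1: cell (0,0) = 14/3
Step 2: cell (0,0) = 32/9
Full grid after step 2:
  32/9 187/48 55/18
  173/48 29/10 53/16
  8/3 151/48 47/18

Answer: 32/9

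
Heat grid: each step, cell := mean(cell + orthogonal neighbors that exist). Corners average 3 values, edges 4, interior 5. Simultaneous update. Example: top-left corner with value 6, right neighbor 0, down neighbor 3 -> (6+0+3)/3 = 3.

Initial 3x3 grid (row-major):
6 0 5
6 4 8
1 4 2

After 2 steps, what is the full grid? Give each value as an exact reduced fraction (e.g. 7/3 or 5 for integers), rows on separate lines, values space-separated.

After step 1:
  4 15/4 13/3
  17/4 22/5 19/4
  11/3 11/4 14/3
After step 2:
  4 989/240 77/18
  979/240 199/50 363/80
  32/9 929/240 73/18

Answer: 4 989/240 77/18
979/240 199/50 363/80
32/9 929/240 73/18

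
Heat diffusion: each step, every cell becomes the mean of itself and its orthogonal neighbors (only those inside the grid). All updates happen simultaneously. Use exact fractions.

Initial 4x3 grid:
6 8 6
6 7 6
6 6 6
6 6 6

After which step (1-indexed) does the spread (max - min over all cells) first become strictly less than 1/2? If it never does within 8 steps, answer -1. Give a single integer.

Answer: 3

Derivation:
Step 1: max=27/4, min=6, spread=3/4
Step 2: max=1601/240, min=6, spread=161/240
Step 3: max=94291/14400, min=2421/400, spread=1427/2880
  -> spread < 1/2 first at step 3
Step 4: max=5619929/864000, min=145979/24000, spread=72937/172800
Step 5: max=334868491/51840000, min=8802581/1440000, spread=719023/2073600
Step 6: max=20000047169/3110400000, min=176803793/28800000, spread=36209501/124416000
Step 7: max=1195140652771/186624000000, min=31948024261/5184000000, spread=72018847/298598400
Step 8: max=71481030922889/11197440000000, min=1922945813299/311040000000, spread=18039853153/89579520000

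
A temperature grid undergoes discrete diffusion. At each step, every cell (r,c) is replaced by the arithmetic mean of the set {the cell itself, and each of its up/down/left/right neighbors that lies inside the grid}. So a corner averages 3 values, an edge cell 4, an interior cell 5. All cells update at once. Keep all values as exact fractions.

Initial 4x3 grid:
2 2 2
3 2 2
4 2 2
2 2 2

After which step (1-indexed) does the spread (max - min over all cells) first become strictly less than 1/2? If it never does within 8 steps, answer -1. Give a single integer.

Answer: 3

Derivation:
Step 1: max=11/4, min=2, spread=3/4
Step 2: max=317/120, min=2, spread=77/120
Step 3: max=8903/3600, min=371/180, spread=1483/3600
  -> spread < 1/2 first at step 3
Step 4: max=261581/108000, min=11443/5400, spread=10907/36000
Step 5: max=2301461/972000, min=232439/108000, spread=20951/97200
Step 6: max=227474039/97200000, min=21211909/9720000, spread=15354949/97200000
Step 7: max=1014929467/437400000, min=1283612431/583200000, spread=8355223/69984000
Step 8: max=120992606881/52488000000, min=8617404931/3888000000, spread=14904449/167961600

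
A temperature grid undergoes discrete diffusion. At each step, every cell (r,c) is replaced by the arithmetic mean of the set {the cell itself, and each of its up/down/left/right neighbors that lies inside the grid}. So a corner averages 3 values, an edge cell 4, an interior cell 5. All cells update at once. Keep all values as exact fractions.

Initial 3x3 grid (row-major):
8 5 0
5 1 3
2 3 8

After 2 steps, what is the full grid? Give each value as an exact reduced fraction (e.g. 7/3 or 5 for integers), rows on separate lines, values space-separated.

Answer: 9/2 467/120 55/18
251/60 87/25 103/30
65/18 149/40 67/18

Derivation:
After step 1:
  6 7/2 8/3
  4 17/5 3
  10/3 7/2 14/3
After step 2:
  9/2 467/120 55/18
  251/60 87/25 103/30
  65/18 149/40 67/18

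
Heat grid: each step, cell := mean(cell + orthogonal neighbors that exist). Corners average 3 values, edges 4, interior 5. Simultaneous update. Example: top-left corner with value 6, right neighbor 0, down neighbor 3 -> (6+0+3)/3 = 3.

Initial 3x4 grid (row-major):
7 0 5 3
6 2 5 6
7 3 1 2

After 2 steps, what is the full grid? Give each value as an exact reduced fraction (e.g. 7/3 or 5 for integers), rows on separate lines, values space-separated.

After step 1:
  13/3 7/2 13/4 14/3
  11/2 16/5 19/5 4
  16/3 13/4 11/4 3
After step 2:
  40/9 857/240 913/240 143/36
  551/120 77/20 17/5 58/15
  169/36 109/30 16/5 13/4

Answer: 40/9 857/240 913/240 143/36
551/120 77/20 17/5 58/15
169/36 109/30 16/5 13/4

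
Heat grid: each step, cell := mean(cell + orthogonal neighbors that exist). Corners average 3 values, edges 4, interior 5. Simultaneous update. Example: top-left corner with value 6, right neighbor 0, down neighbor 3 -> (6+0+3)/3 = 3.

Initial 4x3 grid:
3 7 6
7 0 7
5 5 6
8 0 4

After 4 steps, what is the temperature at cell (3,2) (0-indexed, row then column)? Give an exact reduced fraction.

Step 1: cell (3,2) = 10/3
Step 2: cell (3,2) = 157/36
Step 3: cell (3,2) = 4441/1080
Step 4: cell (3,2) = 576493/129600
Full grid after step 4:
  9707/2025 1091123/216000 321949/64800
  525989/108000 843809/180000 1074103/216000
  487939/108000 1685543/360000 966503/216000
  592543/129600 3727267/864000 576493/129600

Answer: 576493/129600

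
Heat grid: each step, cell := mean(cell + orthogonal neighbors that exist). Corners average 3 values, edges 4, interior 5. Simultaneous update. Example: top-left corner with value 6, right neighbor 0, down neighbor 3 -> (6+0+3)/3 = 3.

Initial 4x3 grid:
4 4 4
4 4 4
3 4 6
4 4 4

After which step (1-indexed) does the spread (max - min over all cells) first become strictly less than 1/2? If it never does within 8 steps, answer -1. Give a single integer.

Step 1: max=14/3, min=11/3, spread=1
Step 2: max=67/15, min=137/36, spread=119/180
Step 3: max=1169/270, min=14051/3600, spread=4607/10800
  -> spread < 1/2 first at step 3
Step 4: max=458897/108000, min=142429/36000, spread=3161/10800
Step 5: max=4087157/972000, min=1292549/324000, spread=20951/97200
Step 6: max=121594559/29160000, min=9754007/2430000, spread=181859/1166400
Step 7: max=7259424481/1749600000, min=1175090651/291600000, spread=8355223/69984000
Step 8: max=433823498129/104976000000, min=4421960599/1093500000, spread=14904449/167961600

Answer: 3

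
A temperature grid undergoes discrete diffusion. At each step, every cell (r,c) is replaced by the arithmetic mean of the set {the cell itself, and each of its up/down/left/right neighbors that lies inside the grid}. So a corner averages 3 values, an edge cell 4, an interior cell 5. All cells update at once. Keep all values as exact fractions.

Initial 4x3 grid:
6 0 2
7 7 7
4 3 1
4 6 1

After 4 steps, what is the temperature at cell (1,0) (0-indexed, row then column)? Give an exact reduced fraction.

Answer: 48673/10800

Derivation:
Step 1: cell (1,0) = 6
Step 2: cell (1,0) = 589/120
Step 3: cell (1,0) = 857/180
Step 4: cell (1,0) = 48673/10800
Full grid after step 4:
  116801/25920 726013/172800 34337/8640
  48673/10800 306401/72000 55889/14400
  1193/270 72839/18000 32551/8640
  54113/12960 67507/17280 11657/3240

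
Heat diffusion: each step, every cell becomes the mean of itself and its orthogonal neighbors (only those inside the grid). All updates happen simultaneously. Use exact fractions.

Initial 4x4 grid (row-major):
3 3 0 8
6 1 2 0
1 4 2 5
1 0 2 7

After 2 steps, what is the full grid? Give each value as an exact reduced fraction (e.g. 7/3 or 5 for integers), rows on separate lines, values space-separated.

After step 1:
  4 7/4 13/4 8/3
  11/4 16/5 1 15/4
  3 8/5 3 7/2
  2/3 7/4 11/4 14/3
After step 2:
  17/6 61/20 13/6 29/9
  259/80 103/50 71/25 131/48
  481/240 251/100 237/100 179/48
  65/36 203/120 73/24 131/36

Answer: 17/6 61/20 13/6 29/9
259/80 103/50 71/25 131/48
481/240 251/100 237/100 179/48
65/36 203/120 73/24 131/36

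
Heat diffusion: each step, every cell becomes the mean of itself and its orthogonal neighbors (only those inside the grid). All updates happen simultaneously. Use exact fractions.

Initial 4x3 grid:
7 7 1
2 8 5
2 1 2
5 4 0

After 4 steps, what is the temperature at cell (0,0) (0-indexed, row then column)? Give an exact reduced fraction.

Step 1: cell (0,0) = 16/3
Step 2: cell (0,0) = 95/18
Step 3: cell (0,0) = 656/135
Step 4: cell (0,0) = 122183/25920
Full grid after step 4:
  122183/25920 791093/172800 114833/25920
  181657/43200 59609/14400 20879/5400
  154853/43200 5971/1800 5797/1800
  20083/6480 256111/86400 3989/1440

Answer: 122183/25920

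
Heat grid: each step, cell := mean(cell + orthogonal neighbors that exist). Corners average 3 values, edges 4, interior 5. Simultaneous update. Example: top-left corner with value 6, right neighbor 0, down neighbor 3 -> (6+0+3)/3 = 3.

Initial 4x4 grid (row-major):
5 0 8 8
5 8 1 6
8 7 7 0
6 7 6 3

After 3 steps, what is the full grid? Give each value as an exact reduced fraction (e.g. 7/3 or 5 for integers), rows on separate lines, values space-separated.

After step 1:
  10/3 21/4 17/4 22/3
  13/2 21/5 6 15/4
  13/2 37/5 21/5 4
  7 13/2 23/4 3
After step 2:
  181/36 511/120 137/24 46/9
  77/15 587/100 112/25 253/48
  137/20 144/25 547/100 299/80
  20/3 533/80 389/80 17/4
After step 3:
  5191/1080 9389/1800 8801/1800 2317/432
  20593/3600 15301/3000 32159/6000 33479/7200
  2441/400 2449/400 2431/500 11237/2400
  4843/720 14371/2400 4249/800 257/60

Answer: 5191/1080 9389/1800 8801/1800 2317/432
20593/3600 15301/3000 32159/6000 33479/7200
2441/400 2449/400 2431/500 11237/2400
4843/720 14371/2400 4249/800 257/60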